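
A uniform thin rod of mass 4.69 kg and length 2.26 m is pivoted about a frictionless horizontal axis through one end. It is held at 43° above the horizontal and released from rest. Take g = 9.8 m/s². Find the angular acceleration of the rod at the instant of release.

About the pivot, I = (1/3)ML² = (1/3)(4.69)(2.26)² = 7.985 kg·m².
The weight acts at the center, a distance L/2 = 1.130 m from the pivot; τ = Mg(L/2) cos 43° = 37.98 N·m.
α = τ/I = 37.98/7.985 = 4.757 rad/s².
(Equivalently α = (3g/(2L)) cos 43° = 4.757 rad/s².)

α ≈ 4.76 rad/s²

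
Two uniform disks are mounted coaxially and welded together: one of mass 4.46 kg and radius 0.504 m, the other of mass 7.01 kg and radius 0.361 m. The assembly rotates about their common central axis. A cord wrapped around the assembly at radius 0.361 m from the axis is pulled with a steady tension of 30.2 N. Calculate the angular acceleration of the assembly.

α ≈ 10.7 rad/s²

I = ½M₁R₁² + ½M₂R₂² = ½(4.46)(0.504)² + ½(7.01)(0.361)² = 1.023 kg·m².
τ = F r = (30.2)(0.361) = 10.90 N·m.
α = τ/I = 10.90/1.023 = 10.65 rad/s².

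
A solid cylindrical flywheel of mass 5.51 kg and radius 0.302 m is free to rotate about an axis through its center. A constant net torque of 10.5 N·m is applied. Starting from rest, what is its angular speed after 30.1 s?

ω ≈ 1260 rad/s

I = ½MR² = (1/2)(5.51)(0.302)² = 0.2513 kg·m².
α = τ/I = 10.5/0.2513 = 41.79 rad/s².
ω = ω₀ + αt = 0 + (41.79)(30.1) = 1258 rad/s.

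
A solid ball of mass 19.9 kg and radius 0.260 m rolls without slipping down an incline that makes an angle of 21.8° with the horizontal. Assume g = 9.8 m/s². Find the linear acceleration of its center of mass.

a ≈ 2.60 m/s²

Translation along the incline: Mg sinθ − f = Ma.
Rotation about the center: fR = Iα with I = (2/5)MR². No-slip gives a = αR, so f = (I/R²)a = (2/5)M a.
Substituting: Mg sinθ = (1 + 0.4000)Ma, so a = g sinθ/(1 + 0.4000) = (9.8) sin 21.8° / 1.400 = 2.600 m/s².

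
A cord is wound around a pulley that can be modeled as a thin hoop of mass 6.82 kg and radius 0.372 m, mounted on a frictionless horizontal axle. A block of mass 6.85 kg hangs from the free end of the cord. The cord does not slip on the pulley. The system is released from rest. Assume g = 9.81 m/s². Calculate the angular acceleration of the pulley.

I = MR² = (6.82)(0.372)² = 0.9438 kg·m².
Block: mg − T = ma. Pulley: TR = Iα. No-slip: a = αR, so T = (I/R²)a = 6.820·a.
Then mg = (m + 6.820)a, so a = (6.85)(9.81)/(6.85 + 6.820) = 4.916 m/s².
α = a/R = 4.916/0.372 = 13.21 rad/s².

α ≈ 13.2 rad/s²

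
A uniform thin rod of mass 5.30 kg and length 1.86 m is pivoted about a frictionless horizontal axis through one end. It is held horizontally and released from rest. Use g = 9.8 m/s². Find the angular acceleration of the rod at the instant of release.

α ≈ 7.90 rad/s²

About the pivot, I = (1/3)ML² = (1/3)(5.30)(1.86)² = 6.112 kg·m².
The weight acts at the center, a distance L/2 = 0.9300 m from the pivot; τ = Mg(L/2) = 48.30 N·m.
α = τ/I = 48.30/6.112 = 7.903 rad/s².
(Equivalently α = (3g/(2L)) = 7.903 rad/s².)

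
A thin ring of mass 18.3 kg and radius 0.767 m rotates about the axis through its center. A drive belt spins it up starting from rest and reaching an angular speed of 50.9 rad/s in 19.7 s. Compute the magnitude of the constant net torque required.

I = MR² = (18.3)(0.767)² = 10.77 kg·m².
α = Δω/Δt = (50.9 − 0)/19.7 = 2.584 rad/s².
τ = Iα = (10.77)(2.584) = 27.82 N·m.

τ ≈ 27.8 N·m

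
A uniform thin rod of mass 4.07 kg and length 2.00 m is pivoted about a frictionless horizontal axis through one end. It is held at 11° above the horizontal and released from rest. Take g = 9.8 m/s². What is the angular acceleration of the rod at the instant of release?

About the pivot, I = (1/3)ML² = (1/3)(4.07)(2.00)² = 5.427 kg·m².
The weight acts at the center, a distance L/2 = 1.000 m from the pivot; τ = Mg(L/2) cos 11° = 39.15 N·m.
α = τ/I = 39.15/5.427 = 7.215 rad/s².

α ≈ 7.21 rad/s²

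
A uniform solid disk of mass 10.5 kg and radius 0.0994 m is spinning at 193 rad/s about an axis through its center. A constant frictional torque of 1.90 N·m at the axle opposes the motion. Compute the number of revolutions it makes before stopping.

I = ½MR² = (1/2)(10.5)(0.0994)² = 0.05187 kg·m².
The net torque has magnitude 1.90 N·m, opposing ω.
|α| = τ/I = 1.900/0.05187 = 36.63 rad/s² (deceleration).
ω² = ω₀² − 2|α|θ with ω = 0 ⇒ θ = ω₀²/(2|α|) = 508.5 rad = 80.93 rev.

≈ 80.9 revolutions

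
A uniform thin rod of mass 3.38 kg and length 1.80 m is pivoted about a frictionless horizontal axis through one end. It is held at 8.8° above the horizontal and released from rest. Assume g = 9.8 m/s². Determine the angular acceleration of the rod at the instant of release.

α ≈ 8.07 rad/s²

About the pivot, I = (1/3)ML² = (1/3)(3.38)(1.80)² = 3.650 kg·m².
The weight acts at the center, a distance L/2 = 0.9000 m from the pivot; τ = Mg(L/2) cos 8.8° = 29.46 N·m.
α = τ/I = 29.46/3.650 = 8.071 rad/s².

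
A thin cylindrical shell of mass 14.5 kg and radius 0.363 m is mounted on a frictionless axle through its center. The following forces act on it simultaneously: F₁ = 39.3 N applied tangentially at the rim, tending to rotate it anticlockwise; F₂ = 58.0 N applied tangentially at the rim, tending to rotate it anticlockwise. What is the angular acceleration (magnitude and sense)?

I = MR² = (14.5)(0.363)² = 1.911 kg·m².
Taking anticlockwise as positive: τ₁ = +(39.3)(0.363) = +14.27 N·m; τ₂ = +(58.0)(0.363) = +21.05 N·m.
Net torque τ = 35.32 N·m.
α = τ/I = 35.32/1.911 = 18.49 rad/s².

α ≈ 18.5 rad/s², anticlockwise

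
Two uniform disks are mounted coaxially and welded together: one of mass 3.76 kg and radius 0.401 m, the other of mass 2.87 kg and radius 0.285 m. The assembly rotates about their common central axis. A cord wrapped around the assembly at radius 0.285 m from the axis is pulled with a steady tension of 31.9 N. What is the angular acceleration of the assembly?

I = ½M₁R₁² + ½M₂R₂² = ½(3.76)(0.401)² + ½(2.87)(0.285)² = 0.4189 kg·m².
τ = F r = (31.9)(0.285) = 9.091 N·m.
α = τ/I = 9.091/0.4189 = 21.71 rad/s².

α ≈ 21.7 rad/s²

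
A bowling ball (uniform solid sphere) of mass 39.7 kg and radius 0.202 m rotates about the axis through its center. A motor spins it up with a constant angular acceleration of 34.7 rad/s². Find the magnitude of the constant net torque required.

τ ≈ 22.5 N·m

I = (2/5)MR² = (2/5)(39.7)(0.202)² = 0.6480 kg·m².
τ = Iα = (0.6480)(34.70) = 22.48 N·m.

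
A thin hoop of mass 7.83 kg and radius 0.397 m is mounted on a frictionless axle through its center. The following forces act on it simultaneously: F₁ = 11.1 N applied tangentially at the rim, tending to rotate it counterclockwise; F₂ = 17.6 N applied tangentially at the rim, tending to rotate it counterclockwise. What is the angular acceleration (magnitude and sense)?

α ≈ 9.23 rad/s², counterclockwise

I = MR² = (7.83)(0.397)² = 1.234 kg·m².
Taking counterclockwise as positive: τ₁ = +(11.1)(0.397) = +4.407 N·m; τ₂ = +(17.6)(0.397) = +6.987 N·m.
Net torque τ = 11.39 N·m.
α = τ/I = 11.39/1.234 = 9.233 rad/s².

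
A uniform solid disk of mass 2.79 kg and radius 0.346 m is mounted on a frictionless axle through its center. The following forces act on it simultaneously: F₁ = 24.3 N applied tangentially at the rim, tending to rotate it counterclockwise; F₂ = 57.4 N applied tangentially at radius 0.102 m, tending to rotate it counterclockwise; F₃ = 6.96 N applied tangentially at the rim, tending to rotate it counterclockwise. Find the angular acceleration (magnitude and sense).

I = ½MR² = (1/2)(2.79)(0.346)² = 0.1670 kg·m².
Taking counterclockwise as positive: τ₁ = +(24.3)(0.346) = +8.408 N·m; τ₂ = +(57.4)(0.102) = +5.855 N·m; τ₃ = +(6.96)(0.346) = +2.408 N·m.
Net torque τ = 16.67 N·m.
α = τ/I = 16.67/0.1670 = 99.82 rad/s².

α ≈ 99.8 rad/s², counterclockwise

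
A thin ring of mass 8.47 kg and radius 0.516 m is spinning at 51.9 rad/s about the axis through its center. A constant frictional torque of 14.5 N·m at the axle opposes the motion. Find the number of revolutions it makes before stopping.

I = MR² = (8.47)(0.516)² = 2.255 kg·m².
The net torque has magnitude 14.5 N·m, opposing ω.
|α| = τ/I = 14.50/2.255 = 6.430 rad/s² (deceleration).
ω² = ω₀² − 2|α|θ with ω = 0 ⇒ θ = ω₀²/(2|α|) = 209.5 rad = 33.34 rev.

≈ 33.3 revolutions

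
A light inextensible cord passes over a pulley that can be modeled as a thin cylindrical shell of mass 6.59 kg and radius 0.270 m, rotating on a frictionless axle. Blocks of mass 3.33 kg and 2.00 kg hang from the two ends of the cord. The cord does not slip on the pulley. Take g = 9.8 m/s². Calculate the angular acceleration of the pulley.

I = MR² = (6.59)(0.270)² = 0.4804 kg·m².
Heavier block: m₁g − T₁ = m₁a. Lighter block: T₂ − m₂g = m₂a.
Pulley: (T₁ − T₂)R = Iα = I(a/R), so T₁ − T₂ = (I/R²)a = 1·M_p a = 6.590·a.
Adding the three: (m₁ − m₂)g = (m₁ + m₂ + 6.590)a, so a = (3.33 − 2.00)(9.8)/(3.33 + 2.00 + 6.590) = 1.093 m/s².
α = a/R = 1.093/0.270 = 4.050 rad/s².

α ≈ 4.05 rad/s²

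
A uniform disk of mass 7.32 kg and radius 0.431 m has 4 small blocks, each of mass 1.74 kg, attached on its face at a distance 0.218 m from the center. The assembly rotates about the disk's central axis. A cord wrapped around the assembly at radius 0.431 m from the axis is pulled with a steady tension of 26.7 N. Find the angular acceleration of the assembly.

I_disk = ½MR² = ½(7.32)(0.431)² = 0.6799 kg·m².
I_blocks = 4·m·r² = 4(1.74)(0.218)² = 0.3308 kg·m².
Total I = 1.011 kg·m².
τ = F r = (26.7)(0.431) = 11.51 N·m.
α = τ/I = 11.51/1.011 = 11.39 rad/s².

α ≈ 11.4 rad/s²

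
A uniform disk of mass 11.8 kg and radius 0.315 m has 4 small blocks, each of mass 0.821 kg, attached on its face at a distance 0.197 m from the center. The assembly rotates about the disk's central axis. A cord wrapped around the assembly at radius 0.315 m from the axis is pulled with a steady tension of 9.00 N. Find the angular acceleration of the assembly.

α ≈ 3.98 rad/s²

I_disk = ½MR² = ½(11.8)(0.315)² = 0.5854 kg·m².
I_blocks = 4·m·r² = 4(0.821)(0.197)² = 0.1274 kg·m².
Total I = 0.7129 kg·m².
τ = F r = (9.00)(0.315) = 2.835 N·m.
α = τ/I = 2.835/0.7129 = 3.977 rad/s².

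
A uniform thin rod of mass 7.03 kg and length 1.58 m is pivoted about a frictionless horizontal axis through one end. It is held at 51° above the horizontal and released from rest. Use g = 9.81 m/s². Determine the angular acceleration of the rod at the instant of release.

About the pivot, I = (1/3)ML² = (1/3)(7.03)(1.58)² = 5.850 kg·m².
The weight acts at the center, a distance L/2 = 0.7900 m from the pivot; τ = Mg(L/2) cos 51° = 34.29 N·m.
α = τ/I = 34.29/5.850 = 5.861 rad/s².
(Equivalently α = (3g/(2L)) cos 51° = 5.861 rad/s².)

α ≈ 5.86 rad/s²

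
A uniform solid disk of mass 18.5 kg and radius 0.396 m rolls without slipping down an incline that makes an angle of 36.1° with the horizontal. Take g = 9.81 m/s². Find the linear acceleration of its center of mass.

Translation along the incline: Mg sinθ − f = Ma.
Rotation about the center: fR = Iα with I = ½MR². No-slip gives a = αR, so f = (I/R²)a = (1/2)M a.
Substituting: Mg sinθ = (1 + 0.5000)Ma, so a = g sinθ/(1 + 0.5000) = (9.81) sin 36.1° / 1.500 = 3.853 m/s².

a ≈ 3.85 m/s²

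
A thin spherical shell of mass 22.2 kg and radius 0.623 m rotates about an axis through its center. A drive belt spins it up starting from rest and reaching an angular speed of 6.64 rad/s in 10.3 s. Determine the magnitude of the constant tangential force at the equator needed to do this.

F ≈ 5.94 N

I = (2/3)MR² = (2/3)(22.2)(0.623)² = 5.744 kg·m².
α = Δω/Δt = (6.64 − 0)/10.3 = 0.6447 rad/s².
The required torque is τ = Iα = (5.744)(0.6447) = 3.703 N·m.
A tangential force at the equator gives τ = FR, so F = τ/R = 3.703/0.623 = 5.944 N.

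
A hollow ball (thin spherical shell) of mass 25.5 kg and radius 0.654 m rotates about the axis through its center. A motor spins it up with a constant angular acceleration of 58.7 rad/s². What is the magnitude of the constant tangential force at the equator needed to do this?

F ≈ 653 N

I = (2/3)MR² = (2/3)(25.5)(0.654)² = 7.271 kg·m².
The required torque is τ = Iα = (7.271)(58.70) = 426.8 N·m.
A tangential force at the equator gives τ = FR, so F = τ/R = 426.8/0.654 = 652.6 N.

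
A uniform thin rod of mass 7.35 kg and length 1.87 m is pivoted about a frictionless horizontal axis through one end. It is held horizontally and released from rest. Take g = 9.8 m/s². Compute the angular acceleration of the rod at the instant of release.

α ≈ 7.86 rad/s²

About the pivot, I = (1/3)ML² = (1/3)(7.35)(1.87)² = 8.567 kg·m².
The weight acts at the center, a distance L/2 = 0.9350 m from the pivot; τ = Mg(L/2) = 67.35 N·m.
α = τ/I = 67.35/8.567 = 7.861 rad/s².
(Equivalently α = (3g/(2L)) = 7.861 rad/s².)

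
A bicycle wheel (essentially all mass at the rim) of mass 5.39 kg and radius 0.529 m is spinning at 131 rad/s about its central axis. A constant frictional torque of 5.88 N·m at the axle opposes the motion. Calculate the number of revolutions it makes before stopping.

≈ 350 revolutions

I = MR² = (5.39)(0.529)² = 1.508 kg·m².
The net torque has magnitude 5.88 N·m, opposing ω.
|α| = τ/I = 5.880/1.508 = 3.898 rad/s² (deceleration).
ω² = ω₀² − 2|α|θ with ω = 0 ⇒ θ = ω₀²/(2|α|) = 2201 rad = 350.3 rev.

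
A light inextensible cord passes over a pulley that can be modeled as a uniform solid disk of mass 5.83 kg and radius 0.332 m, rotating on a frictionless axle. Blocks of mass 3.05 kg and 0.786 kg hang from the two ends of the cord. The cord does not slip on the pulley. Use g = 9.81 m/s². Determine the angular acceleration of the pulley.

α ≈ 9.91 rad/s²

I = ½MR² = (1/2)(5.83)(0.332)² = 0.3213 kg·m².
Heavier block: m₁g − T₁ = m₁a. Lighter block: T₂ − m₂g = m₂a.
Pulley: (T₁ − T₂)R = Iα = I(a/R), so T₁ − T₂ = (I/R²)a = (1/2)M_p a = 2.915·a.
Adding the three: (m₁ − m₂)g = (m₁ + m₂ + 2.915)a, so a = (3.05 − 0.786)(9.81)/(3.05 + 0.786 + 2.915) = 3.290 m/s².
α = a/R = 3.290/0.332 = 9.909 rad/s².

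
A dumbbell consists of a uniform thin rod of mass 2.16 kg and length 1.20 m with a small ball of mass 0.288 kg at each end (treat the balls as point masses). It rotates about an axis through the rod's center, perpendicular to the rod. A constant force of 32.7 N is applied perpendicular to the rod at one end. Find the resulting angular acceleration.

I_rod = (1/12)ML² = (1/12)(2.16)(1.20)² = 0.2592 kg·m².
I_balls = 2·m·(L/2)² = 2(0.288)(0.6000)² = 0.2074 kg·m².
Total I = 0.4666 kg·m².
τ = F·(L/2) = (32.7)(0.600) = 19.62 N·m.
α = τ/I = 19.62/0.4666 = 42.05 rad/s².

α ≈ 42.1 rad/s²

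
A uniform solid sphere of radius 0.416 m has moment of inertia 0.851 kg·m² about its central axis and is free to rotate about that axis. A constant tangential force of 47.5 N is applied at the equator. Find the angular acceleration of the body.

τ = F R = (47.5)(0.416) = 19.76 N·m.
From τ = Iα: α = 19.76/0.8510 = 23.22 rad/s².

α ≈ 23.2 rad/s²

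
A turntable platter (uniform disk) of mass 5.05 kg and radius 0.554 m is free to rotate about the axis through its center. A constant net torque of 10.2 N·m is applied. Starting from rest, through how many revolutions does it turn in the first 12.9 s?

≈ 174 revolutions

I = ½MR² = (1/2)(5.05)(0.554)² = 0.7750 kg·m².
α = τ/I = 10.2/0.7750 = 13.16 rad/s².
θ = ½αt² = ½(13.16)(12.9)² = 1095 rad.
Revolutions = θ/(2π) = 174.3.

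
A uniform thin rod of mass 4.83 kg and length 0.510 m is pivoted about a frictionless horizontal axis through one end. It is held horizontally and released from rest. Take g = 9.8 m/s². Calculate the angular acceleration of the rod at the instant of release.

About the pivot, I = (1/3)ML² = (1/3)(4.83)(0.510)² = 0.4188 kg·m².
The weight acts at the center, a distance L/2 = 0.2550 m from the pivot; τ = Mg(L/2) = 12.07 N·m.
α = τ/I = 12.07/0.4188 = 28.82 rad/s².

α ≈ 28.8 rad/s²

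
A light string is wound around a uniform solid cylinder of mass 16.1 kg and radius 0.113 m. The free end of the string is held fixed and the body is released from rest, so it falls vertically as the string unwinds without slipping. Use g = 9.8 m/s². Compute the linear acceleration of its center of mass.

Translation: Mg − T = Ma. Rotation about the center: TR = Iα with I = ½MR².
With a = αR: T = (I/R²)a = (1/2)M a, so Mg = (1 + 0.5000)Ma.
a = g/(1 + 0.5000) = 9.8/1.500 = 6.533 m/s².

a ≈ 6.53 m/s²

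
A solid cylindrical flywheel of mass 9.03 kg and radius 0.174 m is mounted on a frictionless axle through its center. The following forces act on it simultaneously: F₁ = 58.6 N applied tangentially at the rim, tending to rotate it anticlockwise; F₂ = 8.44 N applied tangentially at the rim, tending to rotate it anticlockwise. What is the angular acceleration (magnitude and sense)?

α ≈ 85.3 rad/s², anticlockwise

I = ½MR² = (1/2)(9.03)(0.174)² = 0.1367 kg·m².
Taking anticlockwise as positive: τ₁ = +(58.6)(0.174) = +10.20 N·m; τ₂ = +(8.44)(0.174) = +1.469 N·m.
Net torque τ = 11.66 N·m.
α = τ/I = 11.66/0.1367 = 85.33 rad/s².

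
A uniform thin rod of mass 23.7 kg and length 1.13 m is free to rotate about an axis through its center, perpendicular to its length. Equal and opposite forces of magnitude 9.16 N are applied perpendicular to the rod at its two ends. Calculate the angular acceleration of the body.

I = (1/12)ML² = (1/12)(23.7)(1.13)² = 2.522 kg·m².
The couple gives τ = F·(L/2) + F·(L/2) = F L = (9.16)(1.13) = 10.35 N·m.
Newton's second law for rotation, τ = Iα, gives α = τ/I = 10.35/2.522 = 4.104 rad/s².

α ≈ 4.10 rad/s²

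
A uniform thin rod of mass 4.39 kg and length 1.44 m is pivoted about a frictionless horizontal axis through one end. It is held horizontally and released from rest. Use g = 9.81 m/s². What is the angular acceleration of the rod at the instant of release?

About the pivot, I = (1/3)ML² = (1/3)(4.39)(1.44)² = 3.034 kg·m².
The weight acts at the center, a distance L/2 = 0.7200 m from the pivot; τ = Mg(L/2) = 31.01 N·m.
α = τ/I = 31.01/3.034 = 10.22 rad/s².

α ≈ 10.2 rad/s²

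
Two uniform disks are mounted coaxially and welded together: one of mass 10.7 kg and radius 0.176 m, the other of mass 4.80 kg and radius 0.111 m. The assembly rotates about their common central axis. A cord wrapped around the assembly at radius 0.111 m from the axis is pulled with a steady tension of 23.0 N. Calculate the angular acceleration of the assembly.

I = ½M₁R₁² + ½M₂R₂² = ½(10.7)(0.176)² + ½(4.80)(0.111)² = 0.1953 kg·m².
τ = F r = (23.0)(0.111) = 2.553 N·m.
α = τ/I = 2.553/0.1953 = 13.07 rad/s².

α ≈ 13.1 rad/s²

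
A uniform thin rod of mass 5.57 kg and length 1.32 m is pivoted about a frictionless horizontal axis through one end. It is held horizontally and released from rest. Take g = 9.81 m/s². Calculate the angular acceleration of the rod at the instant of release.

α ≈ 11.1 rad/s²

About the pivot, I = (1/3)ML² = (1/3)(5.57)(1.32)² = 3.235 kg·m².
The weight acts at the center, a distance L/2 = 0.6600 m from the pivot; τ = Mg(L/2) = 36.06 N·m.
α = τ/I = 36.06/3.235 = 11.15 rad/s².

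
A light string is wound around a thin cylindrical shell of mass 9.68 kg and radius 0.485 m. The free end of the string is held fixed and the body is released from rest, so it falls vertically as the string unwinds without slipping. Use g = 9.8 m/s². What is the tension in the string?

Translation: Mg − T = Ma. Rotation about the center: TR = Iα with I = MR².
With a = αR: T = (I/R²)a = M a, so Mg = (1 + 1.000)Ma.
a = g/(1 + 1.000) = 9.8/2.000 = 4.900 m/s².
T = 1.000·M·a = (1.000)(9.68)(4.900) = 47.43 N.

T ≈ 47.4 N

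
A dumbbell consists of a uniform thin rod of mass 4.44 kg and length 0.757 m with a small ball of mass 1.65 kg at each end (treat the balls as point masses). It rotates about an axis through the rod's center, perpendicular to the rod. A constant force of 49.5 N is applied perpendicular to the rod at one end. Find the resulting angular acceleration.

I_rod = (1/12)ML² = (1/12)(4.44)(0.757)² = 0.2120 kg·m².
I_balls = 2·m·(L/2)² = 2(1.65)(0.3785)² = 0.4728 kg·m².
Total I = 0.6848 kg·m².
τ = F·(L/2) = (49.5)(0.379) = 18.74 N·m.
α = τ/I = 18.74/0.6848 = 27.36 rad/s².

α ≈ 27.4 rad/s²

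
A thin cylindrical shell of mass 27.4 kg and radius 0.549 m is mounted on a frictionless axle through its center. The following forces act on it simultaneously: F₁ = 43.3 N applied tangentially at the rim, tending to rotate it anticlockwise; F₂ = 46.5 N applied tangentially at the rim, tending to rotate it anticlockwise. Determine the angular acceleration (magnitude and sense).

α ≈ 5.97 rad/s², anticlockwise

I = MR² = (27.4)(0.549)² = 8.258 kg·m².
Taking anticlockwise as positive: τ₁ = +(43.3)(0.549) = +23.77 N·m; τ₂ = +(46.5)(0.549) = +25.53 N·m.
Net torque τ = 49.30 N·m.
α = τ/I = 49.30/8.258 = 5.970 rad/s².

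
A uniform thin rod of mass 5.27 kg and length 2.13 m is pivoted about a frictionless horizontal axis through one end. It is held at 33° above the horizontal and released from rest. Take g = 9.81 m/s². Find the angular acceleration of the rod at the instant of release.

α ≈ 5.79 rad/s²

About the pivot, I = (1/3)ML² = (1/3)(5.27)(2.13)² = 7.970 kg·m².
The weight acts at the center, a distance L/2 = 1.065 m from the pivot; τ = Mg(L/2) cos 33° = 46.18 N·m.
α = τ/I = 46.18/7.970 = 5.794 rad/s².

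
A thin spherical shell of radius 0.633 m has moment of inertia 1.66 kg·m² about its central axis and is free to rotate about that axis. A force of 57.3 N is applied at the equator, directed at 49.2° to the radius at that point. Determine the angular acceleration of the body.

α ≈ 16.5 rad/s²

Only the tangential component produces torque: τ = F R sinθ = (57.3)(0.633) sin 49.2° = 27.46 N·m.
Newton's second law for rotation, τ = Iα, gives α = τ/I = 27.46/1.660 = 16.54 rad/s².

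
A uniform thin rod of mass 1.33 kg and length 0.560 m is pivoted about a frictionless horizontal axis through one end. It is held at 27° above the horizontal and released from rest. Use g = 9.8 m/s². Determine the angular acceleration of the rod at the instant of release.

α ≈ 23.4 rad/s²

About the pivot, I = (1/3)ML² = (1/3)(1.33)(0.560)² = 0.1390 kg·m².
The weight acts at the center, a distance L/2 = 0.2800 m from the pivot; τ = Mg(L/2) cos 27° = 3.252 N·m.
α = τ/I = 3.252/0.1390 = 23.39 rad/s².
(Equivalently α = (3g/(2L)) cos 27° = 23.39 rad/s².)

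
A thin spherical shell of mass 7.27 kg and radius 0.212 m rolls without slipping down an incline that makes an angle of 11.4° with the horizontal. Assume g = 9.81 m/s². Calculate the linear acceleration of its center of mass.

a ≈ 1.16 m/s²

Translation along the incline: Mg sinθ − f = Ma.
Rotation about the center: fR = Iα with I = (2/3)MR². No-slip gives a = αR, so f = (I/R²)a = (2/3)M a.
Substituting: Mg sinθ = (1 + 0.6667)Ma, so a = g sinθ/(1 + 0.6667) = (9.81) sin 11.4° / 1.667 = 1.163 m/s².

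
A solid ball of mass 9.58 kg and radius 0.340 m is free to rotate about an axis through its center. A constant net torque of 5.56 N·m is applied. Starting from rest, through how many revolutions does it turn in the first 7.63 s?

I = (2/5)MR² = (2/5)(9.58)(0.340)² = 0.4430 kg·m².
α = τ/I = 5.56/0.4430 = 12.55 rad/s².
θ = ½αt² = ½(12.55)(7.63)² = 365.4 rad.
Revolutions = θ/(2π) = 58.15.

≈ 58.1 revolutions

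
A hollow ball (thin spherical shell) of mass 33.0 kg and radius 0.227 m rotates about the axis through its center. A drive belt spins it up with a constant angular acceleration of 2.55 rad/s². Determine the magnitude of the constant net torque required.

I = (2/3)MR² = (2/3)(33.0)(0.227)² = 1.134 kg·m².
τ = Iα = (1.134)(2.550) = 2.891 N·m.

τ ≈ 2.89 N·m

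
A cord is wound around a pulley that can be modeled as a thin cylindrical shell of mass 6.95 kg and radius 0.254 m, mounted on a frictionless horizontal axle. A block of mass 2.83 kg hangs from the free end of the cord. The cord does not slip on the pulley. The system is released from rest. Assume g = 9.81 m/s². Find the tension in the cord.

I = MR² = (6.95)(0.254)² = 0.4484 kg·m².
Block: mg − T = ma. Pulley: TR = Iα. No-slip: a = αR, so T = (I/R²)a = 6.950·a.
Then mg = (m + 6.950)a, so a = (2.83)(9.81)/(2.83 + 6.950) = 2.839 m/s².
T = 6.950·a = 19.73 N.

T ≈ 19.7 N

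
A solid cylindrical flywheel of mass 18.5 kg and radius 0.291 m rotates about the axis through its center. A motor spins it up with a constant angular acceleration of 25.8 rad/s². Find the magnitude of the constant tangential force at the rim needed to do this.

I = ½MR² = (1/2)(18.5)(0.291)² = 0.7833 kg·m².
The required torque is τ = Iα = (0.7833)(25.80) = 20.21 N·m.
A tangential force at the rim gives τ = FR, so F = τ/R = 20.21/0.291 = 69.45 N.

F ≈ 69.4 N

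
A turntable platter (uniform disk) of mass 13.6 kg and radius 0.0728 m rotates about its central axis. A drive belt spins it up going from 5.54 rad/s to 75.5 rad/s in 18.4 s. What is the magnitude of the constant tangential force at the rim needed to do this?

I = ½MR² = (1/2)(13.6)(0.0728)² = 0.03604 kg·m².
α = Δω/Δt = (75.5 − 5.54)/18.4 = 3.802 rad/s².
The required torque is τ = Iα = (0.03604)(3.802) = 0.1370 N·m.
A tangential force at the rim gives τ = FR, so F = τ/R = 0.1370/0.0728 = 1.882 N.

F ≈ 1.88 N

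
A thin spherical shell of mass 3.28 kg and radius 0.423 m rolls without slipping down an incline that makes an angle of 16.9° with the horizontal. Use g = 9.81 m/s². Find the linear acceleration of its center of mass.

Translation along the incline: Mg sinθ − f = Ma.
Rotation about the center: fR = Iα with I = (2/3)MR². No-slip gives a = αR, so f = (I/R²)a = (2/3)M a.
Substituting: Mg sinθ = (1 + 0.6667)Ma, so a = g sinθ/(1 + 0.6667) = (9.81) sin 16.9° / 1.667 = 1.711 m/s².

a ≈ 1.71 m/s²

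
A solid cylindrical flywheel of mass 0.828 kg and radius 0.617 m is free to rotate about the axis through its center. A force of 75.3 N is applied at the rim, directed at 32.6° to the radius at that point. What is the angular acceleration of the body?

α ≈ 159 rad/s²

I = ½MR² = (1/2)(0.828)(0.617)² = 0.1576 kg·m².
Only the tangential component produces torque: τ = F R sinθ = (75.3)(0.617) sin 32.6° = 25.03 N·m.
From τ = Iα: α = 25.03/0.1576 = 158.8 rad/s².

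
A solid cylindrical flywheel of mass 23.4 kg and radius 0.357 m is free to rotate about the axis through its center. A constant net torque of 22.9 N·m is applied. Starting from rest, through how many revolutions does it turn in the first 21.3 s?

I = ½MR² = (1/2)(23.4)(0.357)² = 1.491 kg·m².
α = τ/I = 22.9/1.491 = 15.36 rad/s².
θ = ½αt² = ½(15.36)(21.3)² = 3484 rad.
Revolutions = θ/(2π) = 554.5.

≈ 554 revolutions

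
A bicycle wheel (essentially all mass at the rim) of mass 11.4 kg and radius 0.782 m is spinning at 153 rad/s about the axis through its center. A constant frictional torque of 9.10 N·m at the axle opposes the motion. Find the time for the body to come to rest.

I = MR² = (11.4)(0.782)² = 6.971 kg·m².
The net torque has magnitude 9.10 N·m, opposing ω.
|α| = τ/I = 9.100/6.971 = 1.305 rad/s² (deceleration).
0 = ω₀ − |α|t ⇒ t = ω₀/|α| = 153/1.305 = 117.2 s.

t ≈ 117 s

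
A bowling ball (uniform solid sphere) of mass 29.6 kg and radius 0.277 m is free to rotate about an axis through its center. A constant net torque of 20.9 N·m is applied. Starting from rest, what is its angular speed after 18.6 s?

ω ≈ 428 rad/s

I = (2/5)MR² = (2/5)(29.6)(0.277)² = 0.9085 kg·m².
α = τ/I = 20.9/0.9085 = 23.01 rad/s².
ω = ω₀ + αt = 0 + (23.01)(18.6) = 427.9 rad/s.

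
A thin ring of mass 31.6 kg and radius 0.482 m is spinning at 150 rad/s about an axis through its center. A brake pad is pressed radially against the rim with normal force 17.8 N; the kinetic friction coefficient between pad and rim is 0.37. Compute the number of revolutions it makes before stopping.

≈ 4140 revolutions

I = MR² = (31.6)(0.482)² = 7.341 kg·m².
Friction force f = μN = (0.37)(17.8) = 6.586 N at the rim; torque magnitude τ = fR = 3.174 N·m, opposing ω.
|α| = τ/I = 3.174/7.341 = 0.4324 rad/s² (deceleration).
ω² = ω₀² − 2|α|θ with ω = 0 ⇒ θ = ω₀²/(2|α|) = 26020 rad = 4141 rev.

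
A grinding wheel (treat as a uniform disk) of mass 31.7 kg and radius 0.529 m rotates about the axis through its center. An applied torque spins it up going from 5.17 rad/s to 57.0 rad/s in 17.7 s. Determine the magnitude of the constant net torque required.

τ ≈ 13.0 N·m

I = ½MR² = (1/2)(31.7)(0.529)² = 4.435 kg·m².
α = Δω/Δt = (57.0 − 5.17)/17.7 = 2.928 rad/s².
τ = Iα = (4.435)(2.928) = 12.99 N·m.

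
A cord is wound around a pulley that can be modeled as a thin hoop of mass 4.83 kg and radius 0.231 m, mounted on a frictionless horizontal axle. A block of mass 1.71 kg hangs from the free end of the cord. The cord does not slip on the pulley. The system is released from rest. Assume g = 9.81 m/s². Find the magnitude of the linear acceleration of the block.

I = MR² = (4.83)(0.231)² = 0.2577 kg·m².
Block: mg − T = ma. Pulley: TR = Iα. No-slip: a = αR, so T = (I/R²)a = 4.830·a.
Then mg = (m + 4.830)a, so a = (1.71)(9.81)/(1.71 + 4.830) = 2.565 m/s².

a ≈ 2.57 m/s²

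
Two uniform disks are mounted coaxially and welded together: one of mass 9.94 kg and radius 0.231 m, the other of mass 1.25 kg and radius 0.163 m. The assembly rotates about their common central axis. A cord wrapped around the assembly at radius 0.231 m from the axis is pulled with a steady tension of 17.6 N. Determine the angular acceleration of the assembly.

I = ½M₁R₁² + ½M₂R₂² = ½(9.94)(0.231)² + ½(1.25)(0.163)² = 0.2818 kg·m².
τ = F r = (17.6)(0.231) = 4.066 N·m.
α = τ/I = 4.066/0.2818 = 14.43 rad/s².

α ≈ 14.4 rad/s²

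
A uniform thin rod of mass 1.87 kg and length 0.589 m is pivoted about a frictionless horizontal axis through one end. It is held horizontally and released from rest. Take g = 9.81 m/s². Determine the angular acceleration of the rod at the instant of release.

α ≈ 25.0 rad/s²

About the pivot, I = (1/3)ML² = (1/3)(1.87)(0.589)² = 0.2162 kg·m².
The weight acts at the center, a distance L/2 = 0.2945 m from the pivot; τ = Mg(L/2) = 5.403 N·m.
α = τ/I = 5.403/0.2162 = 24.98 rad/s².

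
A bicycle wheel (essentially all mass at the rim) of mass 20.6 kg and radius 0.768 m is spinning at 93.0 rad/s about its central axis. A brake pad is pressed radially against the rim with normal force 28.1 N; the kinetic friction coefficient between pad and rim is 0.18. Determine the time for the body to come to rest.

t ≈ 291 s

I = MR² = (20.6)(0.768)² = 12.15 kg·m².
Friction force f = μN = (0.18)(28.1) = 5.058 N at the rim; torque magnitude τ = fR = 3.885 N·m, opposing ω.
|α| = τ/I = 3.885/12.15 = 0.3197 rad/s² (deceleration).
0 = ω₀ − |α|t ⇒ t = ω₀/|α| = 93.0/0.3197 = 290.9 s.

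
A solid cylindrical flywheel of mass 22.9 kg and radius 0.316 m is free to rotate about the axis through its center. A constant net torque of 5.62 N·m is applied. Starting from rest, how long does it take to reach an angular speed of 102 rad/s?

I = ½MR² = (1/2)(22.9)(0.316)² = 1.143 kg·m².
α = τ/I = 5.62/1.143 = 4.915 rad/s².
ω = αt ⇒ t = ω/α = 102/4.915 = 20.75 s.

t ≈ 20.8 s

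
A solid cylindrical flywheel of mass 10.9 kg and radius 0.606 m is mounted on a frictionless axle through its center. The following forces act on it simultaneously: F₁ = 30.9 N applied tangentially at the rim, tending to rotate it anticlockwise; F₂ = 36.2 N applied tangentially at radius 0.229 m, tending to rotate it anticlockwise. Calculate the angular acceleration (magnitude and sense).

α ≈ 13.5 rad/s², anticlockwise

I = ½MR² = (1/2)(10.9)(0.606)² = 2.001 kg·m².
Taking anticlockwise as positive: τ₁ = +(30.9)(0.606) = +18.73 N·m; τ₂ = +(36.2)(0.229) = +8.290 N·m.
Net torque τ = 27.02 N·m.
α = τ/I = 27.02/2.001 = 13.50 rad/s².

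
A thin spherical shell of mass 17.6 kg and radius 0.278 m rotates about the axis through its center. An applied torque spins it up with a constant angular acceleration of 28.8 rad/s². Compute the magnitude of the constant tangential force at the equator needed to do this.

F ≈ 93.9 N

I = (2/3)MR² = (2/3)(17.6)(0.278)² = 0.9068 kg·m².
The required torque is τ = Iα = (0.9068)(28.80) = 26.12 N·m.
A tangential force at the equator gives τ = FR, so F = τ/R = 26.12/0.278 = 93.94 N.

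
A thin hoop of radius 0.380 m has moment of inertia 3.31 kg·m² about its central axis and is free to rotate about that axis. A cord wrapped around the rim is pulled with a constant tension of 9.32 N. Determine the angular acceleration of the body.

α ≈ 1.07 rad/s²

τ = F R = (9.32)(0.380) = 3.542 N·m.
Newton's second law for rotation, τ = Iα, gives α = τ/I = 3.542/3.310 = 1.070 rad/s².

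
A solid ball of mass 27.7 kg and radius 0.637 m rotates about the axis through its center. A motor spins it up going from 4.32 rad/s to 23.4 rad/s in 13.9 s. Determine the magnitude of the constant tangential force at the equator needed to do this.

F ≈ 9.69 N

I = (2/5)MR² = (2/5)(27.7)(0.637)² = 4.496 kg·m².
α = Δω/Δt = (23.4 − 4.32)/13.9 = 1.373 rad/s².
The required torque is τ = Iα = (4.496)(1.373) = 6.171 N·m.
A tangential force at the equator gives τ = FR, so F = τ/R = 6.171/0.637 = 9.688 N.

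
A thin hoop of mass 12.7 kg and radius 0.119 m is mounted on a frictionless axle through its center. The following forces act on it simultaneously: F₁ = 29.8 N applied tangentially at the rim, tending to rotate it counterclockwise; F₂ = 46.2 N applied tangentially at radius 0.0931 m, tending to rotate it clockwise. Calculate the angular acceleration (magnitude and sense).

I = MR² = (12.7)(0.119)² = 0.1798 kg·m².
Taking counterclockwise as positive: τ₁ = +(29.8)(0.119) = +3.546 N·m; τ₂ = −(46.2)(0.0931) = −4.301 N·m.
Net torque τ = -0.7550 N·m.
α = τ/I = -0.7550/0.1798 = -4.198 rad/s².

α ≈ 4.20 rad/s², clockwise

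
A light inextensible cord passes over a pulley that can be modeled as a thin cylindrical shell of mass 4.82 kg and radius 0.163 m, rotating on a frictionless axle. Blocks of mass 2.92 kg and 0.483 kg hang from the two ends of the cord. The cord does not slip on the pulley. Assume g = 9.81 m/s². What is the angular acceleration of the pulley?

α ≈ 17.8 rad/s²

I = MR² = (4.82)(0.163)² = 0.1281 kg·m².
Heavier block: m₁g − T₁ = m₁a. Lighter block: T₂ − m₂g = m₂a.
Pulley: (T₁ − T₂)R = Iα = I(a/R), so T₁ − T₂ = (I/R²)a = 1·M_p a = 4.820·a.
Adding the three: (m₁ − m₂)g = (m₁ + m₂ + 4.820)a, so a = (2.92 − 0.483)(9.81)/(2.92 + 0.483 + 4.820) = 2.907 m/s².
α = a/R = 2.907/0.163 = 17.84 rad/s².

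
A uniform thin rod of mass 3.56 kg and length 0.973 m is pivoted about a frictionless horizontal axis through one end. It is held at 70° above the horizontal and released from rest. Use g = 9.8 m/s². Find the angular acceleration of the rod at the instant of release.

α ≈ 5.17 rad/s²

About the pivot, I = (1/3)ML² = (1/3)(3.56)(0.973)² = 1.123 kg·m².
The weight acts at the center, a distance L/2 = 0.4865 m from the pivot; τ = Mg(L/2) cos 70° = 5.805 N·m.
α = τ/I = 5.805/1.123 = 5.167 rad/s².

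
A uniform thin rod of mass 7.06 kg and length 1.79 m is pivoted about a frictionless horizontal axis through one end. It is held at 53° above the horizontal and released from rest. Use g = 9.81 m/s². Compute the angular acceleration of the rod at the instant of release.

About the pivot, I = (1/3)ML² = (1/3)(7.06)(1.79)² = 7.540 kg·m².
The weight acts at the center, a distance L/2 = 0.8950 m from the pivot; τ = Mg(L/2) cos 53° = 37.30 N·m.
α = τ/I = 37.30/7.540 = 4.947 rad/s².
(Equivalently α = (3g/(2L)) cos 53° = 4.947 rad/s².)

α ≈ 4.95 rad/s²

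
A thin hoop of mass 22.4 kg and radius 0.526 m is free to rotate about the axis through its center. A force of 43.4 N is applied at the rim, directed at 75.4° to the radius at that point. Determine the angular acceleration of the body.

I = MR² = (22.4)(0.526)² = 6.198 kg·m².
Only the tangential component produces torque: τ = F R sinθ = (43.4)(0.526) sin 75.4° = 22.09 N·m.
From τ = Iα: α = 22.09/6.198 = 3.565 rad/s².

α ≈ 3.56 rad/s²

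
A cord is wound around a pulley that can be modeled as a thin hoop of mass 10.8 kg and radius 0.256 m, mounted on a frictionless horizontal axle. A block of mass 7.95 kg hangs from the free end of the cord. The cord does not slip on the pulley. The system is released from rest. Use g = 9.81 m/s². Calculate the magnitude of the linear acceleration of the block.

a ≈ 4.16 m/s²

I = MR² = (10.8)(0.256)² = 0.7078 kg·m².
Block: mg − T = ma. Pulley: TR = Iα. No-slip: a = αR, so T = (I/R²)a = 10.80·a.
Then mg = (m + 10.80)a, so a = (7.95)(9.81)/(7.95 + 10.80) = 4.159 m/s².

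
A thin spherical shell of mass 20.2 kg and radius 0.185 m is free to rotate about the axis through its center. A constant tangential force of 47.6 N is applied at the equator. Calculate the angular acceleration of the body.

I = (2/3)MR² = (2/3)(20.2)(0.185)² = 0.4609 kg·m².
τ = F R = (47.6)(0.185) = 8.806 N·m.
Newton's second law for rotation, τ = Iα, gives α = τ/I = 8.806/0.4609 = 19.11 rad/s².

α ≈ 19.1 rad/s²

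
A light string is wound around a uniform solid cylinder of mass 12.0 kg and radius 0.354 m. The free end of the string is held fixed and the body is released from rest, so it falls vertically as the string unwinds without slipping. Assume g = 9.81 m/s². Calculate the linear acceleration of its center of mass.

a ≈ 6.54 m/s²

Translation: Mg − T = Ma. Rotation about the center: TR = Iα with I = ½MR².
With a = αR: T = (I/R²)a = (1/2)M a, so Mg = (1 + 0.5000)Ma.
a = g/(1 + 0.5000) = 9.81/1.500 = 6.540 m/s².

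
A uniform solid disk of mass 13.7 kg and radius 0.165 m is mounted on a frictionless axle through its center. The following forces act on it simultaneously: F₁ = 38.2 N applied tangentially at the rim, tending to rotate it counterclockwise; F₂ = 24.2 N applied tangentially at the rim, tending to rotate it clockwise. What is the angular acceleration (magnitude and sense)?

α ≈ 12.4 rad/s², counterclockwise

I = ½MR² = (1/2)(13.7)(0.165)² = 0.1865 kg·m².
Taking counterclockwise as positive: τ₁ = +(38.2)(0.165) = +6.303 N·m; τ₂ = −(24.2)(0.165) = −3.993 N·m.
Net torque τ = 2.310 N·m.
α = τ/I = 2.310/0.1865 = 12.39 rad/s².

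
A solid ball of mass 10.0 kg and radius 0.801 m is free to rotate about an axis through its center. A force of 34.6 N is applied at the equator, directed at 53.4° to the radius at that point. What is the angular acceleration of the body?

α ≈ 8.67 rad/s²

I = (2/5)MR² = (2/5)(10.0)(0.801)² = 2.566 kg·m².
Only the tangential component produces torque: τ = F R sinθ = (34.6)(0.801) sin 53.4° = 22.25 N·m.
Newton's second law for rotation, τ = Iα, gives α = τ/I = 22.25/2.566 = 8.670 rad/s².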